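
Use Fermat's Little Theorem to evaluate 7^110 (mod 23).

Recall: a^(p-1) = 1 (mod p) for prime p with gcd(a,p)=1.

Step 1: Since 23 is prime, by Fermat's Little Theorem: 7^22 = 1 (mod 23).
Step 2: Reduce exponent: 110 mod 22 = 0.
Step 3: So 7^110 = 7^0 (mod 23).
Step 4: 7^0 mod 23 = 1.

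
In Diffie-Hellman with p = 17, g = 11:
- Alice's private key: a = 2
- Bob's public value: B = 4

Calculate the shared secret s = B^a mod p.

Step 1: s = B^a mod p = 4^2 mod 17.
  4^1 mod 17 = 4
  4^2 mod 17 = (4 * 4) mod 17 = 16
Result: shared secret = 16.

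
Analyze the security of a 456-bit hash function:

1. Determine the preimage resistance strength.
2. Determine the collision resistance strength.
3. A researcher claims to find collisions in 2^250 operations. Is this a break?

Step 1: Preimage resistance requires brute-force of 2^456 operations.
Step 2: Collision resistance (birthday bound) = 2^(456/2) = 2^228.
Step 3: The claimed attack costs 2^250 operations.
Step 4: Since 2^250 >= 2^228, the claimed attack is no faster than the generic birthday attack, so this does not break collision resistance.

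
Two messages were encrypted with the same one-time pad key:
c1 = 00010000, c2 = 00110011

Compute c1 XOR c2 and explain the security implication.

Step 1: c1 XOR c2 = (m1 XOR k) XOR (m2 XOR k).
Step 2: By XOR associativity/commutativity: = m1 XOR m2 XOR k XOR k = m1 XOR m2.
Step 3: 00010000 XOR 00110011 = 00100011 = 35.
Step 4: The key cancels out! An attacker learns m1 XOR m2 = 35, revealing the relationship between plaintexts.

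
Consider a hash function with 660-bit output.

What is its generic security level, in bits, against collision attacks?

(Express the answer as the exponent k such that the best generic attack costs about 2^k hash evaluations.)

Step 1: The hash has a 660-bit output.
Step 2: Collision resistance means it should be infeasible to find any x != y with h(x) = h(y).
By the birthday bound, a generic collision search succeeds after about sqrt(2^660) = 2^(660/2) = 2^330 evaluations.
Step 3: Security level = 330 bits.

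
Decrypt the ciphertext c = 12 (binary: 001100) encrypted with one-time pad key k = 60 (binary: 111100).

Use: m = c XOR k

Step 1: XOR ciphertext with key:
  Ciphertext: 001100
  Key:        111100
  XOR:        110000
Step 2: Plaintext = 110000 = 48 in decimal.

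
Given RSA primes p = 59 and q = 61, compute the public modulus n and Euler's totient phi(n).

Step 1: n = p * q = 59 * 61 = 3599.
Step 2: phi(n) = (p-1)(q-1) = 58 * 60 = 3480.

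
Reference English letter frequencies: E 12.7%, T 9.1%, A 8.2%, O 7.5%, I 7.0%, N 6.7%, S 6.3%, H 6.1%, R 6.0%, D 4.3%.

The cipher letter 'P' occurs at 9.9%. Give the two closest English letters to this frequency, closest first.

Step 1: Observed frequency of 'P' is 9.9%.
Step 2: Compute distances to each reference frequency and sort:
  T (9.1%): difference = 0.8% <-- BEST
  A (8.2%): difference = 1.7% <-- RUNNER-UP
  O (7.5%): difference = 2.4%
  E (12.7%): difference = 2.8%
  I (7.0%): difference = 2.9%
Step 3: Most likely is 'T' (9.1%, diff 0.8%); second most likely is 'A' (8.2%, diff 1.7%).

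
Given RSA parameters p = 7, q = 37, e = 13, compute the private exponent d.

Step 1: n = 7 * 37 = 259.
Step 2: phi(n) = 6 * 36 = 216.
Step 3: Find d such that 13 * d = 1 (mod 216).
Step 4: d = 13^(-1) mod 216 = 133.
Verification: 13 * 133 = 1729 = 8 * 216 + 1.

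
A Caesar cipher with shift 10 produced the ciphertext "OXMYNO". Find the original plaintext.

Step 1: Reverse the shift by subtracting 10 from each letter position.
  O (position 14) -> position (14-10) mod 26 = 4 -> E
  X (position 23) -> position (23-10) mod 26 = 13 -> N
  M (position 12) -> position (12-10) mod 26 = 2 -> C
  Y (position 24) -> position (24-10) mod 26 = 14 -> O
  N (position 13) -> position (13-10) mod 26 = 3 -> D
  O (position 14) -> position (14-10) mod 26 = 4 -> E
Decrypted message: ENCODE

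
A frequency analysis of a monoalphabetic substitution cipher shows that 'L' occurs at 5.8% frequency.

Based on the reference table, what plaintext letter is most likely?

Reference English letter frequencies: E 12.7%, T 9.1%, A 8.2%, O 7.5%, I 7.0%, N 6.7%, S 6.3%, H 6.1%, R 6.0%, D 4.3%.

Step 1: The observed frequency is 5.8%.
Step 2: Compare with English frequencies:
  E: 12.7% (difference: 6.9%)
  T: 9.1% (difference: 3.3%)
  A: 8.2% (difference: 2.4%)
  O: 7.5% (difference: 1.7%)
  I: 7.0% (difference: 1.2%)
  N: 6.7% (difference: 0.9%)
  S: 6.3% (difference: 0.5%)
  H: 6.1% (difference: 0.3%)
  R: 6.0% (difference: 0.2%) <-- closest
  D: 4.3% (difference: 1.5%)
Step 3: 'L' most likely represents 'R' (frequency 6.0%).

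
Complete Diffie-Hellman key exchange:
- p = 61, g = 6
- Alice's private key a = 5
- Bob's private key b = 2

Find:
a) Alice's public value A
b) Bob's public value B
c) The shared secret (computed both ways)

Step 1: A = g^a mod p = 6^5 mod 61 = 29.
Step 2: B = g^b mod p = 6^2 mod 61 = 36.
Step 3: Alice computes s = B^a mod p = 36^5 mod 61 = 48.
Step 4: Bob computes s = A^b mod p = 29^2 mod 61 = 48.
Both sides agree: shared secret = 48.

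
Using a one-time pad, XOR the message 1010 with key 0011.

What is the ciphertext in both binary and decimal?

Step 1: Write out the XOR operation bit by bit:
  Message: 1010
  Key:     0011
  XOR:     1001
Step 2: Convert to decimal: 1001 = 9.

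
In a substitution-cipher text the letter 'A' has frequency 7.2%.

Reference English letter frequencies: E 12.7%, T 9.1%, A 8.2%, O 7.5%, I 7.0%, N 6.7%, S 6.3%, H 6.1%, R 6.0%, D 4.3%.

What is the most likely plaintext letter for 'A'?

Step 1: The observed frequency is 7.2%.
Step 2: Compare with English frequencies:
  E: 12.7% (difference: 5.5%)
  T: 9.1% (difference: 1.9%)
  A: 8.2% (difference: 1.0%)
  O: 7.5% (difference: 0.3%)
  I: 7.0% (difference: 0.2%) <-- closest
  N: 6.7% (difference: 0.5%)
  S: 6.3% (difference: 0.9%)
  H: 6.1% (difference: 1.1%)
  R: 6.0% (difference: 1.2%)
  D: 4.3% (difference: 2.9%)
Step 3: 'A' most likely represents 'I' (frequency 7.0%).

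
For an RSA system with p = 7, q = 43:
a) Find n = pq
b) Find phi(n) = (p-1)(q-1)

Step 1: n = p * q = 7 * 43 = 301.
Step 2: phi(n) = (p-1)(q-1) = 6 * 42 = 252.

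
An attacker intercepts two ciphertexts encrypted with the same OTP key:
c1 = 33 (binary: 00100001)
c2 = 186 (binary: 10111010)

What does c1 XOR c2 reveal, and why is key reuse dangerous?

Step 1: c1 XOR c2 = (m1 XOR k) XOR (m2 XOR k).
Step 2: By XOR associativity/commutativity: = m1 XOR m2 XOR k XOR k = m1 XOR m2.
Step 3: 00100001 XOR 10111010 = 10011011 = 155.
Step 4: The key cancels out! An attacker learns m1 XOR m2 = 155, revealing the relationship between plaintexts.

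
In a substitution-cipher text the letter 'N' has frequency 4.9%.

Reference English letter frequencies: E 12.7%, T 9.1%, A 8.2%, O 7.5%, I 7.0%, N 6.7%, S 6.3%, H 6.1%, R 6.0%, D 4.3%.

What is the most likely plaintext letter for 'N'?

Step 1: The observed frequency is 4.9%.
Step 2: Compare with English frequencies:
  E: 12.7% (difference: 7.8%)
  T: 9.1% (difference: 4.2%)
  A: 8.2% (difference: 3.3%)
  O: 7.5% (difference: 2.6%)
  I: 7.0% (difference: 2.1%)
  N: 6.7% (difference: 1.8%)
  S: 6.3% (difference: 1.4%)
  H: 6.1% (difference: 1.2%)
  R: 6.0% (difference: 1.1%)
  D: 4.3% (difference: 0.6%) <-- closest
Step 3: 'N' most likely represents 'D' (frequency 4.3%).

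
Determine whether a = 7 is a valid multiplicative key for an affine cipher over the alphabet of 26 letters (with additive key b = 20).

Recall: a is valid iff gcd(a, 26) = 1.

Step 1: Compute gcd(7, 26).
Step 2: gcd(7, 26) = 1.
Since gcd = 1, 7 is coprime with 26, so it is a valid key.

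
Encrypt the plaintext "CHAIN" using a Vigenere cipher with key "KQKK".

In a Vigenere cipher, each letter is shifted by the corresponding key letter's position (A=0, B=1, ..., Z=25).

Step 1: Repeat key to match plaintext length:
  Plaintext: CHAIN
  Key:       KQKKK
Step 2: Encrypt each letter:
  C(2) + K(10) = (2+10) mod 26 = 12 = M
  H(7) + Q(16) = (7+16) mod 26 = 23 = X
  A(0) + K(10) = (0+10) mod 26 = 10 = K
  I(8) + K(10) = (8+10) mod 26 = 18 = S
  N(13) + K(10) = (13+10) mod 26 = 23 = X
Ciphertext: MXKSX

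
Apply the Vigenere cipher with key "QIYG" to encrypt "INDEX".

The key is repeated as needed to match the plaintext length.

Step 1: Repeat key to match plaintext length:
  Plaintext: INDEX
  Key:       QIYGQ
Step 2: Encrypt each letter:
  I(8) + Q(16) = (8+16) mod 26 = 24 = Y
  N(13) + I(8) = (13+8) mod 26 = 21 = V
  D(3) + Y(24) = (3+24) mod 26 = 1 = B
  E(4) + G(6) = (4+6) mod 26 = 10 = K
  X(23) + Q(16) = (23+16) mod 26 = 13 = N
Ciphertext: YVBKN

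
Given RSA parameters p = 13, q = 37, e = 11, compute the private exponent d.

Step 1: n = 13 * 37 = 481.
Step 2: phi(n) = 12 * 36 = 432.
Step 3: Find d such that 11 * d = 1 (mod 432).
Step 4: d = 11^(-1) mod 432 = 275.
Verification: 11 * 275 = 3025 = 7 * 432 + 1.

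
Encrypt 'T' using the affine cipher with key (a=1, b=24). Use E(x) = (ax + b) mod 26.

Step 1: Convert 'T' to number: x = 19.
Step 2: E(19) = (1 * 19 + 24) mod 26 = 43 mod 26 = 17.
Step 3: Convert 17 back to letter: R.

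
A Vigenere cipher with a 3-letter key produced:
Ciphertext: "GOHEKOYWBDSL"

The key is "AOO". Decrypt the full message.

Step 1: Key 'AOO' has length 3. Extended key: AOOAOOAOOAOO
Step 2: Decrypt each position:
  G(6) - A(0) = 6 = G
  O(14) - O(14) = 0 = A
  H(7) - O(14) = 19 = T
  E(4) - A(0) = 4 = E
  K(10) - O(14) = 22 = W
  O(14) - O(14) = 0 = A
  Y(24) - A(0) = 24 = Y
  W(22) - O(14) = 8 = I
  B(1) - O(14) = 13 = N
  D(3) - A(0) = 3 = D
  S(18) - O(14) = 4 = E
  L(11) - O(14) = 23 = X
Plaintext: GATEWAYINDEX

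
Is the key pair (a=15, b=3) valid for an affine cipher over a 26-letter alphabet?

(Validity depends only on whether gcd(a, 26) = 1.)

Step 1: Compute gcd(15, 26).
Step 2: gcd(15, 26) = 1.
Since gcd = 1, 15 is coprime with 26, so it is a valid key.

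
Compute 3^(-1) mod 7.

Step 1: We need x such that 3 * x = 1 (mod 7).
Step 2: Using the extended Euclidean algorithm or trial:
  3 * 5 = 15 = 2 * 7 + 1.
Step 3: Since 15 mod 7 = 1, the inverse is x = 5.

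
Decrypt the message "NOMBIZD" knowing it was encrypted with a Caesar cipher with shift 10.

Step 1: Reverse the shift by subtracting 10 from each letter position.
  N (position 13) -> position (13-10) mod 26 = 3 -> D
  O (position 14) -> position (14-10) mod 26 = 4 -> E
  M (position 12) -> position (12-10) mod 26 = 2 -> C
  B (position 1) -> position (1-10) mod 26 = 17 -> R
  I (position 8) -> position (8-10) mod 26 = 24 -> Y
  Z (position 25) -> position (25-10) mod 26 = 15 -> P
  D (position 3) -> position (3-10) mod 26 = 19 -> T
Decrypted message: DECRYPT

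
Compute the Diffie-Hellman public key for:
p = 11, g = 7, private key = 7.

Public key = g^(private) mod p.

Step 1: A = g^a mod p = 7^7 mod 11.
  7^1 mod 11 = 7
  7^2 mod 11 = (7 * 7) mod 11 = 5
  7^3 mod 11 = (5 * 7) mod 11 = 2
  7^4 mod 11 = (2 * 7) mod 11 = 3
  7^5 mod 11 = (3 * 7) mod 11 = 10
  7^6 mod 11 = (10 * 7) mod 11 = 4
  7^7 mod 11 = (4 * 7) mod 11 = 6
Result: A = 6.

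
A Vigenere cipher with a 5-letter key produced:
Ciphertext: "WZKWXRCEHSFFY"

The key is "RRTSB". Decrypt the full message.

Step 1: Key 'RRTSB' has length 5. Extended key: RRTSBRRTSBRRT
Step 2: Decrypt each position:
  W(22) - R(17) = 5 = F
  Z(25) - R(17) = 8 = I
  K(10) - T(19) = 17 = R
  W(22) - S(18) = 4 = E
  X(23) - B(1) = 22 = W
  R(17) - R(17) = 0 = A
  C(2) - R(17) = 11 = L
  E(4) - T(19) = 11 = L
  H(7) - S(18) = 15 = P
  S(18) - B(1) = 17 = R
  F(5) - R(17) = 14 = O
  F(5) - R(17) = 14 = O
  Y(24) - T(19) = 5 = F
Plaintext: FIREWALLPROOF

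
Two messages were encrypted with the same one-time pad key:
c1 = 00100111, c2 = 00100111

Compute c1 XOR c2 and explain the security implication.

Step 1: c1 XOR c2 = (m1 XOR k) XOR (m2 XOR k).
Step 2: By XOR associativity/commutativity: = m1 XOR m2 XOR k XOR k = m1 XOR m2.
Step 3: 00100111 XOR 00100111 = 00000000 = 0.
Step 4: The key cancels out! An attacker learns m1 XOR m2 = 0, revealing the relationship between plaintexts.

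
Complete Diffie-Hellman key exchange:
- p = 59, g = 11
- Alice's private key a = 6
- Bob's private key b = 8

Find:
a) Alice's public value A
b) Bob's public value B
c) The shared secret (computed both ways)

Step 1: A = g^a mod p = 11^6 mod 59 = 27.
Step 2: B = g^b mod p = 11^8 mod 59 = 22.
Step 3: Alice computes s = B^a mod p = 22^6 mod 59 = 17.
Step 4: Bob computes s = A^b mod p = 27^8 mod 59 = 17.
Both sides agree: shared secret = 17.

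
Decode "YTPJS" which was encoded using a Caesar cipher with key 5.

Step 1: Reverse the shift by subtracting 5 from each letter position.
  Y (position 24) -> position (24-5) mod 26 = 19 -> T
  T (position 19) -> position (19-5) mod 26 = 14 -> O
  P (position 15) -> position (15-5) mod 26 = 10 -> K
  J (position 9) -> position (9-5) mod 26 = 4 -> E
  S (position 18) -> position (18-5) mod 26 = 13 -> N
Decrypted message: TOKEN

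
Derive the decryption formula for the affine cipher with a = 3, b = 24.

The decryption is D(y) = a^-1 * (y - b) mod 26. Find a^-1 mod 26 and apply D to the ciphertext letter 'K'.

Step 1: Find a^-1, the modular inverse of 3 mod 26.
Step 2: We need 3 * a^-1 = 1 (mod 26).
Step 3: 3 * 9 = 27 = 1 * 26 + 1, so a^-1 = 9.
Step 4: D(y) = 9(y - 24) mod 26.
Step 5: Apply to 'K' (y = 10): D(10) = 9 * (10 - 24) mod 26 = 9 * -14 mod 26 = 4 -> 'E'.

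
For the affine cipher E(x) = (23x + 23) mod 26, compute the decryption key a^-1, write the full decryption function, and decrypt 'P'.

Step 1: Find a^-1, the modular inverse of 23 mod 26.
Step 2: We need 23 * a^-1 = 1 (mod 26).
Step 3: 23 * 17 = 391 = 15 * 26 + 1, so a^-1 = 17.
Step 4: D(y) = 17(y - 23) mod 26.
Step 5: Apply to 'P' (y = 15): D(15) = 17 * (15 - 23) mod 26 = 17 * -8 mod 26 = 20 -> 'U'.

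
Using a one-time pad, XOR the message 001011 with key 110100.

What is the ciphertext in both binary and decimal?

Step 1: Write out the XOR operation bit by bit:
  Message: 001011
  Key:     110100
  XOR:     111111
Step 2: Convert to decimal: 111111 = 63.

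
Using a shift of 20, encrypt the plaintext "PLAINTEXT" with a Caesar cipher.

Step 1: For each letter, shift forward by 20 positions (mod 26).
  P (position 15) -> position (15+20) mod 26 = 9 -> J
  L (position 11) -> position (11+20) mod 26 = 5 -> F
  A (position 0) -> position (0+20) mod 26 = 20 -> U
  I (position 8) -> position (8+20) mod 26 = 2 -> C
  N (position 13) -> position (13+20) mod 26 = 7 -> H
  T (position 19) -> position (19+20) mod 26 = 13 -> N
  E (position 4) -> position (4+20) mod 26 = 24 -> Y
  X (position 23) -> position (23+20) mod 26 = 17 -> R
  T (position 19) -> position (19+20) mod 26 = 13 -> N
Result: JFUCHNYRN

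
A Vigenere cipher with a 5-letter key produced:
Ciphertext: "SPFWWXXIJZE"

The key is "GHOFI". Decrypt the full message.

Step 1: Key 'GHOFI' has length 5. Extended key: GHOFIGHOFIG
Step 2: Decrypt each position:
  S(18) - G(6) = 12 = M
  P(15) - H(7) = 8 = I
  F(5) - O(14) = 17 = R
  W(22) - F(5) = 17 = R
  W(22) - I(8) = 14 = O
  X(23) - G(6) = 17 = R
  X(23) - H(7) = 16 = Q
  I(8) - O(14) = 20 = U
  J(9) - F(5) = 4 = E
  Z(25) - I(8) = 17 = R
  E(4) - G(6) = 24 = Y
Plaintext: MIRRORQUERY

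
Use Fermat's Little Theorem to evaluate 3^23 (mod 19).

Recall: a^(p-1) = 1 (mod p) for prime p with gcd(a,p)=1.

Step 1: Since 19 is prime, by Fermat's Little Theorem: 3^18 = 1 (mod 19).
Step 2: Reduce exponent: 23 mod 18 = 5.
Step 3: So 3^23 = 3^5 (mod 19).
Step 4: 3^5 mod 19 = 15.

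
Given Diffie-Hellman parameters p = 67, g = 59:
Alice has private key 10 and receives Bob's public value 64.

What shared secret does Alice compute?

Step 1: s = B^a mod p = 64^10 mod 67.
  64^1 mod 67 = 64
  64^2 mod 67 = (64 * 64) mod 67 = 9
  64^3 mod 67 = (9 * 64) mod 67 = 40
  64^4 mod 67 = (40 * 64) mod 67 = 14
  64^5 mod 67 = (14 * 64) mod 67 = 25
  64^6 mod 67 = (25 * 64) mod 67 = 59
  64^7 mod 67 = (59 * 64) mod 67 = 24
  64^8 mod 67 = (24 * 64) mod 67 = 62
  64^9 mod 67 = (62 * 64) mod 67 = 15
  64^10 mod 67 = (15 * 64) mod 67 = 22
Result: shared secret = 22.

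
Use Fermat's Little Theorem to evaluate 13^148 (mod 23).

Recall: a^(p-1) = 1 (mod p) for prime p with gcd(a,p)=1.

Step 1: Since 23 is prime, by Fermat's Little Theorem: 13^22 = 1 (mod 23).
Step 2: Reduce exponent: 148 mod 22 = 16.
Step 3: So 13^148 = 13^16 (mod 23).
Step 4: 13^16 mod 23 = 4.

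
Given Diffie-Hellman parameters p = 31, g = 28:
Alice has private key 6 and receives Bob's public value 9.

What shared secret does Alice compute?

Step 1: s = B^a mod p = 9^6 mod 31.
  9^1 mod 31 = 9
  9^2 mod 31 = (9 * 9) mod 31 = 19
  9^3 mod 31 = (19 * 9) mod 31 = 16
  9^4 mod 31 = (16 * 9) mod 31 = 20
  9^5 mod 31 = (20 * 9) mod 31 = 25
  9^6 mod 31 = (25 * 9) mod 31 = 8
Result: shared secret = 8.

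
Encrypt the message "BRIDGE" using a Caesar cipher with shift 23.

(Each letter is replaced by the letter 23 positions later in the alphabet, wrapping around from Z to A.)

Step 1: For each letter, shift forward by 23 positions (mod 26).
  B (position 1) -> position (1+23) mod 26 = 24 -> Y
  R (position 17) -> position (17+23) mod 26 = 14 -> O
  I (position 8) -> position (8+23) mod 26 = 5 -> F
  D (position 3) -> position (3+23) mod 26 = 0 -> A
  G (position 6) -> position (6+23) mod 26 = 3 -> D
  E (position 4) -> position (4+23) mod 26 = 1 -> B
Result: YOFADB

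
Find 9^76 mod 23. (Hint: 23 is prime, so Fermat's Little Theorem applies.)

Step 1: Since 23 is prime, by Fermat's Little Theorem: 9^22 = 1 (mod 23).
Step 2: Reduce exponent: 76 mod 22 = 10.
Step 3: So 9^76 = 9^10 (mod 23).
Step 4: 9^10 mod 23 = 18.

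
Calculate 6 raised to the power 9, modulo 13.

Step 1: Compute 6^9 mod 13 step by step, reducing modulo 13 at each step.
  6^1 mod 13 = 6
  6^2 mod 13 = (6 * 6) mod 13 = 10
  6^3 mod 13 = (10 * 6) mod 13 = 8
  6^4 mod 13 = (8 * 6) mod 13 = 9
  6^5 mod 13 = (9 * 6) mod 13 = 2
  6^6 mod 13 = (2 * 6) mod 13 = 12
  6^7 mod 13 = (12 * 6) mod 13 = 7
  6^8 mod 13 = (7 * 6) mod 13 = 3
  6^9 mod 13 = (3 * 6) mod 13 = 5
Step 2: Result = 5.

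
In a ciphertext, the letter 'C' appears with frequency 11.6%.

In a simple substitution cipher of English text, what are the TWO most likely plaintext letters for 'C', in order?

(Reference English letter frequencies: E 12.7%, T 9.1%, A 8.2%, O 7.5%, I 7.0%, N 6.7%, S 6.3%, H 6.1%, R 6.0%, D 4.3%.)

Step 1: Observed frequency of 'C' is 11.6%.
Step 2: Compute distances to each reference frequency and sort:
  E (12.7%): difference = 1.1% <-- BEST
  T (9.1%): difference = 2.5% <-- RUNNER-UP
  A (8.2%): difference = 3.4%
  O (7.5%): difference = 4.1%
  I (7.0%): difference = 4.6%
Step 3: Most likely is 'E' (12.7%, diff 1.1%); second most likely is 'T' (9.1%, diff 2.5%).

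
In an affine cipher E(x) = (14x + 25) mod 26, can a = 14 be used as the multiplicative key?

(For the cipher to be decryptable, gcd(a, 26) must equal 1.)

Step 1: Compute gcd(14, 26).
Step 2: gcd(14, 26) = 2.
Since gcd = 2 != 1, 14 shares a common factor with 26, so it cannot be used.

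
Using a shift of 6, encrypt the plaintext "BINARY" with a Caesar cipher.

Step 1: For each letter, shift forward by 6 positions (mod 26).
  B (position 1) -> position (1+6) mod 26 = 7 -> H
  I (position 8) -> position (8+6) mod 26 = 14 -> O
  N (position 13) -> position (13+6) mod 26 = 19 -> T
  A (position 0) -> position (0+6) mod 26 = 6 -> G
  R (position 17) -> position (17+6) mod 26 = 23 -> X
  Y (position 24) -> position (24+6) mod 26 = 4 -> E
Result: HOTGXE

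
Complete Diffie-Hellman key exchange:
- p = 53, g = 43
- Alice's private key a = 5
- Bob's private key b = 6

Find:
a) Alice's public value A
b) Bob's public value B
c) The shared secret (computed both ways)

Step 1: A = g^a mod p = 43^5 mod 53 = 11.
Step 2: B = g^b mod p = 43^6 mod 53 = 49.
Step 3: Alice computes s = B^a mod p = 49^5 mod 53 = 36.
Step 4: Bob computes s = A^b mod p = 11^6 mod 53 = 36.
Both sides agree: shared secret = 36.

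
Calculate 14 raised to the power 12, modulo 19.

Step 1: Compute 14^12 mod 19 step by step, reducing modulo 19 at each step.
  14^1 mod 19 = 14
  14^2 mod 19 = (14 * 14) mod 19 = 6
  14^3 mod 19 = (6 * 14) mod 19 = 8
  14^4 mod 19 = (8 * 14) mod 19 = 17
  14^5 mod 19 = (17 * 14) mod 19 = 10
  14^6 mod 19 = (10 * 14) mod 19 = 7
  14^7 mod 19 = (7 * 14) mod 19 = 3
  14^8 mod 19 = (3 * 14) mod 19 = 4
  14^9 mod 19 = (4 * 14) mod 19 = 18
  14^10 mod 19 = (18 * 14) mod 19 = 5
  14^11 mod 19 = (5 * 14) mod 19 = 13
  14^12 mod 19 = (13 * 14) mod 19 = 11
Step 2: Result = 11.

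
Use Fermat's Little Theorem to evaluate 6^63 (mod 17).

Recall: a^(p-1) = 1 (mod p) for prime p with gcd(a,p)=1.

Step 1: Since 17 is prime, by Fermat's Little Theorem: 6^16 = 1 (mod 17).
Step 2: Reduce exponent: 63 mod 16 = 15.
Step 3: So 6^63 = 6^15 (mod 17).
Step 4: 6^15 mod 17 = 3.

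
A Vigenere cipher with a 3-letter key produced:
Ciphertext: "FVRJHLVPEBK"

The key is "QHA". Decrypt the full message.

Step 1: Key 'QHA' has length 3. Extended key: QHAQHAQHAQH
Step 2: Decrypt each position:
  F(5) - Q(16) = 15 = P
  V(21) - H(7) = 14 = O
  R(17) - A(0) = 17 = R
  J(9) - Q(16) = 19 = T
  H(7) - H(7) = 0 = A
  L(11) - A(0) = 11 = L
  V(21) - Q(16) = 5 = F
  P(15) - H(7) = 8 = I
  E(4) - A(0) = 4 = E
  B(1) - Q(16) = 11 = L
  K(10) - H(7) = 3 = D
Plaintext: PORTALFIELD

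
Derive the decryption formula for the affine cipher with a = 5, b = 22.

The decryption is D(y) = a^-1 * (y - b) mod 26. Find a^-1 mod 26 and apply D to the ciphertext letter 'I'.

Step 1: Find a^-1, the modular inverse of 5 mod 26.
Step 2: We need 5 * a^-1 = 1 (mod 26).
Step 3: 5 * 21 = 105 = 4 * 26 + 1, so a^-1 = 21.
Step 4: D(y) = 21(y - 22) mod 26.
Step 5: Apply to 'I' (y = 8): D(8) = 21 * (8 - 22) mod 26 = 21 * -14 mod 26 = 18 -> 'S'.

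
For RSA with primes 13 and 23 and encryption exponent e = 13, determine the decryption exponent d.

Step 1: n = 13 * 23 = 299.
Step 2: phi(n) = 12 * 22 = 264.
Step 3: Find d such that 13 * d = 1 (mod 264).
Step 4: d = 13^(-1) mod 264 = 61.
Verification: 13 * 61 = 793 = 3 * 264 + 1.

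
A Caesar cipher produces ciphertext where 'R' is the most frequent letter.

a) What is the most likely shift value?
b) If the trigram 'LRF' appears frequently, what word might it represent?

Step 1: In English, 'E' is the most frequent letter (12.7%).
Step 2: The most frequent ciphertext letter is 'R' (position 17).
Step 3: Shift = (17 - 4) mod 26 = 13.
Step 4: Decrypt 'LRF' by shifting back 13:
  L -> Y
  R -> E
  F -> S
Step 5: 'LRF' decrypts to 'YES'.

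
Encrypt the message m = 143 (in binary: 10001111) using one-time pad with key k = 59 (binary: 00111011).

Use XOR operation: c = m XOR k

Step 1: Write out the XOR operation bit by bit:
  Message: 10001111
  Key:     00111011
  XOR:     10110100
Step 2: Convert to decimal: 10110100 = 180.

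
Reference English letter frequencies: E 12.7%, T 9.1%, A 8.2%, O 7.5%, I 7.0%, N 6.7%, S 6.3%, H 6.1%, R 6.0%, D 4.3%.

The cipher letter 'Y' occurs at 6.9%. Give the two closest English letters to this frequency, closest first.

Step 1: Observed frequency of 'Y' is 6.9%.
Step 2: Compute distances to each reference frequency and sort:
  I (7.0%): difference = 0.1% <-- BEST
  N (6.7%): difference = 0.2% <-- RUNNER-UP
  O (7.5%): difference = 0.6%
  S (6.3%): difference = 0.6%
  H (6.1%): difference = 0.8%
Step 3: Most likely is 'I' (7.0%, diff 0.1%); second most likely is 'N' (6.7%, diff 0.2%).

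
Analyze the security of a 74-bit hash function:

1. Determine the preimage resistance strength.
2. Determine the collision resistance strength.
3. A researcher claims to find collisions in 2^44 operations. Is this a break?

Step 1: Preimage resistance requires brute-force of 2^74 operations.
Step 2: Collision resistance (birthday bound) = 2^(74/2) = 2^37.
Step 3: The claimed attack costs 2^44 operations.
Step 4: Since 2^44 >= 2^37, the claimed attack is no faster than the generic birthday attack, so this does not break collision resistance.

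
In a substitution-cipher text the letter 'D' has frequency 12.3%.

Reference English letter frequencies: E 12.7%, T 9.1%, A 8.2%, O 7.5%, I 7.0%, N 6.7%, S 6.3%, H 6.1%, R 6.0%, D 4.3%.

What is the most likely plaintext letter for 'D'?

Step 1: The observed frequency is 12.3%.
Step 2: Compare with English frequencies:
  E: 12.7% (difference: 0.4%) <-- closest
  T: 9.1% (difference: 3.2%)
  A: 8.2% (difference: 4.1%)
  O: 7.5% (difference: 4.8%)
  I: 7.0% (difference: 5.3%)
  N: 6.7% (difference: 5.6%)
  S: 6.3% (difference: 6.0%)
  H: 6.1% (difference: 6.2%)
  R: 6.0% (difference: 6.3%)
  D: 4.3% (difference: 8.0%)
Step 3: 'D' most likely represents 'E' (frequency 12.7%).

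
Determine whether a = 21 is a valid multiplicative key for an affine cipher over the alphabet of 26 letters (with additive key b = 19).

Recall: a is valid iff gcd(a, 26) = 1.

Step 1: Compute gcd(21, 26).
Step 2: gcd(21, 26) = 1.
Since gcd = 1, 21 is coprime with 26, so it is a valid key.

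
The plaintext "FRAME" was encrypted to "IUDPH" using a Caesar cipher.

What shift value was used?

Step 1: Compare first letters: F (position 5) -> I (position 8).
Step 2: Shift = (8 - 5) mod 26 = 3.
The shift value is 3.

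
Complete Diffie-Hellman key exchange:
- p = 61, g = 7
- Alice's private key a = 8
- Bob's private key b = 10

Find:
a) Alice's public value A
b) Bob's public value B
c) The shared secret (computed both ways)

Step 1: A = g^a mod p = 7^8 mod 61 = 57.
Step 2: B = g^b mod p = 7^10 mod 61 = 48.
Step 3: Alice computes s = B^a mod p = 48^8 mod 61 = 47.
Step 4: Bob computes s = A^b mod p = 57^10 mod 61 = 47.
Both sides agree: shared secret = 47.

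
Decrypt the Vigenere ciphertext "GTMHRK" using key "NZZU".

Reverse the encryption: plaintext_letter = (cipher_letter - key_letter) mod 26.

Step 1: Extend key: NZZUNZ
Step 2: Decrypt each letter (c - k) mod 26:
  G(6) - N(13) = (6-13) mod 26 = 19 = T
  T(19) - Z(25) = (19-25) mod 26 = 20 = U
  M(12) - Z(25) = (12-25) mod 26 = 13 = N
  H(7) - U(20) = (7-20) mod 26 = 13 = N
  R(17) - N(13) = (17-13) mod 26 = 4 = E
  K(10) - Z(25) = (10-25) mod 26 = 11 = L
Plaintext: TUNNEL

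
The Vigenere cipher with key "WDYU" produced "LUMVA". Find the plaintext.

Step 1: Extend key: WDYUW
Step 2: Decrypt each letter (c - k) mod 26:
  L(11) - W(22) = (11-22) mod 26 = 15 = P
  U(20) - D(3) = (20-3) mod 26 = 17 = R
  M(12) - Y(24) = (12-24) mod 26 = 14 = O
  V(21) - U(20) = (21-20) mod 26 = 1 = B
  A(0) - W(22) = (0-22) mod 26 = 4 = E
Plaintext: PROBE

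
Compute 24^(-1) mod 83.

Step 1: We need x such that 24 * x = 1 (mod 83).
Step 2: Using the extended Euclidean algorithm or trial:
  24 * 45 = 1080 = 13 * 83 + 1.
Step 3: Since 1080 mod 83 = 1, the inverse is x = 45.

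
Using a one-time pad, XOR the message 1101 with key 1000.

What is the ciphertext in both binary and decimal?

Step 1: Write out the XOR operation bit by bit:
  Message: 1101
  Key:     1000
  XOR:     0101
Step 2: Convert to decimal: 0101 = 5.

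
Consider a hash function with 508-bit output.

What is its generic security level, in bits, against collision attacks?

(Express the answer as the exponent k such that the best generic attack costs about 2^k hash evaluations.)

Step 1: The hash has a 508-bit output.
Step 2: Collision resistance means it should be infeasible to find any x != y with h(x) = h(y).
By the birthday bound, a generic collision search succeeds after about sqrt(2^508) = 2^(508/2) = 2^254 evaluations.
Step 3: Security level = 254 bits.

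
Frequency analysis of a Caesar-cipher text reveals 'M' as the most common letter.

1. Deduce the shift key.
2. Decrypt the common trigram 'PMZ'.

Step 1: In English, 'E' is the most frequent letter (12.7%).
Step 2: The most frequent ciphertext letter is 'M' (position 12).
Step 3: Shift = (12 - 4) mod 26 = 8.
Step 4: Decrypt 'PMZ' by shifting back 8:
  P -> H
  M -> E
  Z -> R
Step 5: 'PMZ' decrypts to 'HER'.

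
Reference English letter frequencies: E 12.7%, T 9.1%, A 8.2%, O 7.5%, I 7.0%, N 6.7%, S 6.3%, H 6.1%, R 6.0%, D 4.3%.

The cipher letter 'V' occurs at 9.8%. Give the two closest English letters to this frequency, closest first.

Step 1: Observed frequency of 'V' is 9.8%.
Step 2: Compute distances to each reference frequency and sort:
  T (9.1%): difference = 0.7% <-- BEST
  A (8.2%): difference = 1.6% <-- RUNNER-UP
  O (7.5%): difference = 2.3%
  I (7.0%): difference = 2.8%
  E (12.7%): difference = 2.9%
Step 3: Most likely is 'T' (9.1%, diff 0.7%); second most likely is 'A' (8.2%, diff 1.6%).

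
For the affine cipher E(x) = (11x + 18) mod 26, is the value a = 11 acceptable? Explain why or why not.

Step 1: Compute gcd(11, 26).
Step 2: gcd(11, 26) = 1.
Since gcd = 1, 11 is coprime with 26, so it is a valid key.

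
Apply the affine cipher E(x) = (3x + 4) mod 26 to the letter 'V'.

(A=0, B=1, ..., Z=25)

Step 1: Convert 'V' to number: x = 21.
Step 2: E(21) = (3 * 21 + 4) mod 26 = 67 mod 26 = 15.
Step 3: Convert 15 back to letter: P.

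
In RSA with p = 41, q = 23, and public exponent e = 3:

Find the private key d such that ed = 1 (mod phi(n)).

Step 1: n = 41 * 23 = 943.
Step 2: phi(n) = 40 * 22 = 880.
Step 3: Find d such that 3 * d = 1 (mod 880).
Step 4: d = 3^(-1) mod 880 = 587.
Verification: 3 * 587 = 1761 = 2 * 880 + 1.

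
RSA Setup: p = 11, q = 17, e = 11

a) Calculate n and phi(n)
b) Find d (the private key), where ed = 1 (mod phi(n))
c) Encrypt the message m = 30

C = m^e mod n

Step 1: n = 11 * 17 = 187.
Step 2: phi(n) = (11-1)(17-1) = 10 * 16 = 160.
Step 3: Find d = 11^(-1) mod 160 = 131.
  Verify: 11 * 131 = 1441 = 1 (mod 160).
Step 4: C = 30^11 mod 187 = 140.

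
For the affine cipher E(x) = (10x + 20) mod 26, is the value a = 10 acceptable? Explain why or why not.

Step 1: Compute gcd(10, 26).
Step 2: gcd(10, 26) = 2.
Since gcd = 2 != 1, 10 shares a common factor with 26, so it cannot be used.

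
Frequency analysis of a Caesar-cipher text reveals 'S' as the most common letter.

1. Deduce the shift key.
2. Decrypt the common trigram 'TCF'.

Step 1: In English, 'E' is the most frequent letter (12.7%).
Step 2: The most frequent ciphertext letter is 'S' (position 18).
Step 3: Shift = (18 - 4) mod 26 = 14.
Step 4: Decrypt 'TCF' by shifting back 14:
  T -> F
  C -> O
  F -> R
Step 5: 'TCF' decrypts to 'FOR'.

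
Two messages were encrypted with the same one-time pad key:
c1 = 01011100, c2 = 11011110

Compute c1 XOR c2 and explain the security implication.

Step 1: c1 XOR c2 = (m1 XOR k) XOR (m2 XOR k).
Step 2: By XOR associativity/commutativity: = m1 XOR m2 XOR k XOR k = m1 XOR m2.
Step 3: 01011100 XOR 11011110 = 10000010 = 130.
Step 4: The key cancels out! An attacker learns m1 XOR m2 = 130, revealing the relationship between plaintexts.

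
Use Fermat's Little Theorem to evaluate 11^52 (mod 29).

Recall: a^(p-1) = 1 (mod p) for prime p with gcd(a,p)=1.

Step 1: Since 29 is prime, by Fermat's Little Theorem: 11^28 = 1 (mod 29).
Step 2: Reduce exponent: 52 mod 28 = 24.
Step 3: So 11^52 = 11^24 (mod 29).
Step 4: 11^24 mod 29 = 7.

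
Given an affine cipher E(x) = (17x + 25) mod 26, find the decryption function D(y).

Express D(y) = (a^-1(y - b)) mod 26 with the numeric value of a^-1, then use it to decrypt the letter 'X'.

Step 1: Find a^-1, the modular inverse of 17 mod 26.
Step 2: We need 17 * a^-1 = 1 (mod 26).
Step 3: 17 * 23 = 391 = 15 * 26 + 1, so a^-1 = 23.
Step 4: D(y) = 23(y - 25) mod 26.
Step 5: Apply to 'X' (y = 23): D(23) = 23 * (23 - 25) mod 26 = 23 * -2 mod 26 = 6 -> 'G'.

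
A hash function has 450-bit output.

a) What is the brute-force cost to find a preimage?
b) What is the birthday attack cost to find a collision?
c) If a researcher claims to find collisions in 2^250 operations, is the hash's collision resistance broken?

Step 1: Preimage resistance requires brute-force of 2^450 operations.
Step 2: Collision resistance (birthday bound) = 2^(450/2) = 2^225.
Step 3: The claimed attack costs 2^250 operations.
Step 4: Since 2^250 >= 2^225, the claimed attack is no faster than the generic birthday attack, so this does not break collision resistance.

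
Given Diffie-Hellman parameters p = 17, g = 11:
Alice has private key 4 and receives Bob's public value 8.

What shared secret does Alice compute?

Step 1: s = B^a mod p = 8^4 mod 17.
  8^1 mod 17 = 8
  8^2 mod 17 = (8 * 8) mod 17 = 13
  8^3 mod 17 = (13 * 8) mod 17 = 2
  8^4 mod 17 = (2 * 8) mod 17 = 16
Result: shared secret = 16.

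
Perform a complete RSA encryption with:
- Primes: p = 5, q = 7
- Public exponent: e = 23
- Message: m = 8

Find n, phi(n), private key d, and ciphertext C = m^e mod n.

Step 1: n = 5 * 7 = 35.
Step 2: phi(n) = (5-1)(7-1) = 4 * 6 = 24.
Step 3: Find d = 23^(-1) mod 24 = 23.
  Verify: 23 * 23 = 529 = 1 (mod 24).
Step 4: C = 8^23 mod 35 = 22.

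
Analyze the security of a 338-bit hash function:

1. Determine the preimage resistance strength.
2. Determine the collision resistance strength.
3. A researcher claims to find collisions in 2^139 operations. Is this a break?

Step 1: Preimage resistance requires brute-force of 2^338 operations.
Step 2: Collision resistance (birthday bound) = 2^(338/2) = 2^169.
Step 3: The claimed attack costs 2^139 operations.
Step 4: Since 2^139 < 2^169, the claimed attack beats the generic birthday bound, so collision resistance is broken.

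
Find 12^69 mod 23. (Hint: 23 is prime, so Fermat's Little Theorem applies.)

Step 1: Since 23 is prime, by Fermat's Little Theorem: 12^22 = 1 (mod 23).
Step 2: Reduce exponent: 69 mod 22 = 3.
Step 3: So 12^69 = 12^3 (mod 23).
Step 4: 12^3 mod 23 = 3.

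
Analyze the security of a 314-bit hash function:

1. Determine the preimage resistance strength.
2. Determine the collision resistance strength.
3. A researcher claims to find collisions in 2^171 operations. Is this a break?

Step 1: Preimage resistance requires brute-force of 2^314 operations.
Step 2: Collision resistance (birthday bound) = 2^(314/2) = 2^157.
Step 3: The claimed attack costs 2^171 operations.
Step 4: Since 2^171 >= 2^157, the claimed attack is no faster than the generic birthday attack, so this does not break collision resistance.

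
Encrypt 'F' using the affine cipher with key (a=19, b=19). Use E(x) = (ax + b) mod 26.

Step 1: Convert 'F' to number: x = 5.
Step 2: E(5) = (19 * 5 + 19) mod 26 = 114 mod 26 = 10.
Step 3: Convert 10 back to letter: K.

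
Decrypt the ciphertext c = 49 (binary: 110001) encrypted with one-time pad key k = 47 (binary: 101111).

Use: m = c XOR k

Step 1: XOR ciphertext with key:
  Ciphertext: 110001
  Key:        101111
  XOR:        011110
Step 2: Plaintext = 011110 = 30 in decimal.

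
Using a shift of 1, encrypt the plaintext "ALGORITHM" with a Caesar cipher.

Step 1: For each letter, shift forward by 1 positions (mod 26).
  A (position 0) -> position (0+1) mod 26 = 1 -> B
  L (position 11) -> position (11+1) mod 26 = 12 -> M
  G (position 6) -> position (6+1) mod 26 = 7 -> H
  O (position 14) -> position (14+1) mod 26 = 15 -> P
  R (position 17) -> position (17+1) mod 26 = 18 -> S
  I (position 8) -> position (8+1) mod 26 = 9 -> J
  T (position 19) -> position (19+1) mod 26 = 20 -> U
  H (position 7) -> position (7+1) mod 26 = 8 -> I
  M (position 12) -> position (12+1) mod 26 = 13 -> N
Result: BMHPSJUIN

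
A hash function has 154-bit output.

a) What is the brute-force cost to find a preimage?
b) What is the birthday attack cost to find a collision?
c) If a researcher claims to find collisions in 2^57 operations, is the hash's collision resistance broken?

Step 1: Preimage resistance requires brute-force of 2^154 operations.
Step 2: Collision resistance (birthday bound) = 2^(154/2) = 2^77.
Step 3: The claimed attack costs 2^57 operations.
Step 4: Since 2^57 < 2^77, the claimed attack beats the generic birthday bound, so collision resistance is broken.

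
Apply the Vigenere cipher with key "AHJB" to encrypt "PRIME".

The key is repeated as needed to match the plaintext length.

Step 1: Repeat key to match plaintext length:
  Plaintext: PRIME
  Key:       AHJBA
Step 2: Encrypt each letter:
  P(15) + A(0) = (15+0) mod 26 = 15 = P
  R(17) + H(7) = (17+7) mod 26 = 24 = Y
  I(8) + J(9) = (8+9) mod 26 = 17 = R
  M(12) + B(1) = (12+1) mod 26 = 13 = N
  E(4) + A(0) = (4+0) mod 26 = 4 = E
Ciphertext: PYRNE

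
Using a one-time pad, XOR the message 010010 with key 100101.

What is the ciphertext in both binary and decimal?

Step 1: Write out the XOR operation bit by bit:
  Message: 010010
  Key:     100101
  XOR:     110111
Step 2: Convert to decimal: 110111 = 55.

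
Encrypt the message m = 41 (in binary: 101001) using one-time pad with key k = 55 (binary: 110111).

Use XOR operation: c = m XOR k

Step 1: Write out the XOR operation bit by bit:
  Message: 101001
  Key:     110111
  XOR:     011110
Step 2: Convert to decimal: 011110 = 30.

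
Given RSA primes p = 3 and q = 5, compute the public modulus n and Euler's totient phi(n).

Step 1: n = p * q = 3 * 5 = 15.
Step 2: phi(n) = (p-1)(q-1) = 2 * 4 = 8.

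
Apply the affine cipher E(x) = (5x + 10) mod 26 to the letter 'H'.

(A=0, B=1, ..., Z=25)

Step 1: Convert 'H' to number: x = 7.
Step 2: E(7) = (5 * 7 + 10) mod 26 = 45 mod 26 = 19.
Step 3: Convert 19 back to letter: T.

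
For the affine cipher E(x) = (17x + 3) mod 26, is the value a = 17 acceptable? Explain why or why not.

Step 1: Compute gcd(17, 26).
Step 2: gcd(17, 26) = 1.
Since gcd = 1, 17 is coprime with 26, so it is a valid key.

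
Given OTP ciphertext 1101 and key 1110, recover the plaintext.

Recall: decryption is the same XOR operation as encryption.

Step 1: XOR ciphertext with key:
  Ciphertext: 1101
  Key:        1110
  XOR:        0011
Step 2: Plaintext = 0011 = 3 in decimal.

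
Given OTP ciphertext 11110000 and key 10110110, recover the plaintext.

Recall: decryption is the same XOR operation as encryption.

Step 1: XOR ciphertext with key:
  Ciphertext: 11110000
  Key:        10110110
  XOR:        01000110
Step 2: Plaintext = 01000110 = 70 in decimal.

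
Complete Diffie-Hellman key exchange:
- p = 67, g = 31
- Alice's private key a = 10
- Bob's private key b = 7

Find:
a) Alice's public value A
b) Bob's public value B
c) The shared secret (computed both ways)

Step 1: A = g^a mod p = 31^10 mod 67 = 55.
Step 2: B = g^b mod p = 31^7 mod 67 = 34.
Step 3: Alice computes s = B^a mod p = 34^10 mod 67 = 60.
Step 4: Bob computes s = A^b mod p = 55^7 mod 67 = 60.
Both sides agree: shared secret = 60.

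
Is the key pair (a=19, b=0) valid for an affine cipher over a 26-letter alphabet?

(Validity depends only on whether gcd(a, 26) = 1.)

Step 1: Compute gcd(19, 26).
Step 2: gcd(19, 26) = 1.
Since gcd = 1, 19 is coprime with 26, so it is a valid key.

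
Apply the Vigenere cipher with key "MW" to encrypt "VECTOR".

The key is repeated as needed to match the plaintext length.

Step 1: Repeat key to match plaintext length:
  Plaintext: VECTOR
  Key:       MWMWMW
Step 2: Encrypt each letter:
  V(21) + M(12) = (21+12) mod 26 = 7 = H
  E(4) + W(22) = (4+22) mod 26 = 0 = A
  C(2) + M(12) = (2+12) mod 26 = 14 = O
  T(19) + W(22) = (19+22) mod 26 = 15 = P
  O(14) + M(12) = (14+12) mod 26 = 0 = A
  R(17) + W(22) = (17+22) mod 26 = 13 = N
Ciphertext: HAOPAN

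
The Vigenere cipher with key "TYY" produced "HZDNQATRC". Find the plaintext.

Step 1: Extend key: TYYTYYTYY
Step 2: Decrypt each letter (c - k) mod 26:
  H(7) - T(19) = (7-19) mod 26 = 14 = O
  Z(25) - Y(24) = (25-24) mod 26 = 1 = B
  D(3) - Y(24) = (3-24) mod 26 = 5 = F
  N(13) - T(19) = (13-19) mod 26 = 20 = U
  Q(16) - Y(24) = (16-24) mod 26 = 18 = S
  A(0) - Y(24) = (0-24) mod 26 = 2 = C
  T(19) - T(19) = (19-19) mod 26 = 0 = A
  R(17) - Y(24) = (17-24) mod 26 = 19 = T
  C(2) - Y(24) = (2-24) mod 26 = 4 = E
Plaintext: OBFUSCATE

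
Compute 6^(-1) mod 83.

Step 1: We need x such that 6 * x = 1 (mod 83).
Step 2: Using the extended Euclidean algorithm or trial:
  6 * 14 = 84 = 1 * 83 + 1.
Step 3: Since 84 mod 83 = 1, the inverse is x = 14.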